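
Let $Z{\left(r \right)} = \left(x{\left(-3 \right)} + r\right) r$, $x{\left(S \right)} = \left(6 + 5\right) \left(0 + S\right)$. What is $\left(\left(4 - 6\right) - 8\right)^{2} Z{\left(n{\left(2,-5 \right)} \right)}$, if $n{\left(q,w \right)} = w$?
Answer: $19000$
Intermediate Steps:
$x{\left(S \right)} = 11 S$
$Z{\left(r \right)} = r \left(-33 + r\right)$ ($Z{\left(r \right)} = \left(11 \left(-3\right) + r\right) r = \left(-33 + r\right) r = r \left(-33 + r\right)$)
$\left(\left(4 - 6\right) - 8\right)^{2} Z{\left(n{\left(2,-5 \right)} \right)} = \left(\left(4 - 6\right) - 8\right)^{2} \left(- 5 \left(-33 - 5\right)\right) = \left(-2 - 8\right)^{2} \left(\left(-5\right) \left(-38\right)\right) = \left(-10\right)^{2} \cdot 190 = 100 \cdot 190 = 19000$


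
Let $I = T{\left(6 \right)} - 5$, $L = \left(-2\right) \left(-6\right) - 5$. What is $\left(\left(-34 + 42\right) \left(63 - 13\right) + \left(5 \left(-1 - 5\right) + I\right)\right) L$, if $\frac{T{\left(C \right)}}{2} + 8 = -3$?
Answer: $2401$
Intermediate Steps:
$T{\left(C \right)} = -22$ ($T{\left(C \right)} = -16 + 2 \left(-3\right) = -16 - 6 = -22$)
$L = 7$ ($L = 12 - 5 = 7$)
$I = -27$ ($I = -22 - 5 = -27$)
$\left(\left(-34 + 42\right) \left(63 - 13\right) + \left(5 \left(-1 - 5\right) + I\right)\right) L = \left(\left(-34 + 42\right) \left(63 - 13\right) + \left(5 \left(-1 - 5\right) - 27\right)\right) 7 = \left(8 \cdot 50 + \left(5 \left(-1 - 5\right) - 27\right)\right) 7 = \left(400 + \left(5 \left(-6\right) - 27\right)\right) 7 = \left(400 - 57\right) 7 = 343 \cdot 7 = 2401$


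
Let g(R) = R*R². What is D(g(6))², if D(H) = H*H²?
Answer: 101559956668416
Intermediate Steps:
g(R) = R³
D(H) = H³
D(g(6))² = ((6³)³)² = (216³)² = 10077696² = 101559956668416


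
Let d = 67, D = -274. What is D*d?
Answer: -18358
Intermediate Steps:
D*d = -274*67 = -18358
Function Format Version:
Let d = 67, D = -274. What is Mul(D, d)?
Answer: -18358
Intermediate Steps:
Mul(D, d) = Mul(-274, 67) = -18358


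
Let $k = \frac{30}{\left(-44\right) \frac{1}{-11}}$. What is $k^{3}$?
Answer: $\frac{3375}{8} \approx 421.88$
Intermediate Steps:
$k = \frac{15}{2}$ ($k = \frac{30}{\left(-44\right) \left(- \frac{1}{11}\right)} = \frac{30}{4} = 30 \cdot \frac{1}{4} = \frac{15}{2} \approx 7.5$)
$k^{3} = \left(\frac{15}{2}\right)^{3} = \frac{3375}{8}$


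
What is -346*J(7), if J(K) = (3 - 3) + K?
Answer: -2422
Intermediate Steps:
J(K) = K (J(K) = 0 + K = K)
-346*J(7) = -346*7 = -2422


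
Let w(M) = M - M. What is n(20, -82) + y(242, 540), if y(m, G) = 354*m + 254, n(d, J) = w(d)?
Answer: 85922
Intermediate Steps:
w(M) = 0
n(d, J) = 0
y(m, G) = 254 + 354*m
n(20, -82) + y(242, 540) = 0 + (254 + 354*242) = 0 + (254 + 85668) = 0 + 85922 = 85922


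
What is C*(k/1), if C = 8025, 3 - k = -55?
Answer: 465450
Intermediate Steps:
k = 58 (k = 3 - 1*(-55) = 3 + 55 = 58)
C*(k/1) = 8025*(58/1) = 8025*(58*1) = 8025*58 = 465450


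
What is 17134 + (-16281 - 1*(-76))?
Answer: 929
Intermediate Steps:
17134 + (-16281 - 1*(-76)) = 17134 + (-16281 + 76) = 17134 - 16205 = 929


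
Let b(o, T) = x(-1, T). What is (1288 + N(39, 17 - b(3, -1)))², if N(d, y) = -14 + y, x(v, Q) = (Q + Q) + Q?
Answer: 1674436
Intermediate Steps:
x(v, Q) = 3*Q (x(v, Q) = 2*Q + Q = 3*Q)
b(o, T) = 3*T
(1288 + N(39, 17 - b(3, -1)))² = (1288 + (-14 + (17 - 3*(-1))))² = (1288 + (-14 + (17 - 1*(-3))))² = (1288 + (-14 + (17 + 3)))² = (1288 + (-14 + 20))² = (1288 + 6)² = 1294² = 1674436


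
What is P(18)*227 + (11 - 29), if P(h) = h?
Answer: 4068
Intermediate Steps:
P(18)*227 + (11 - 29) = 18*227 + (11 - 29) = 4086 - 18 = 4068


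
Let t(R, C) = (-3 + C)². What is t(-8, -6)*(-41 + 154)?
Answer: 9153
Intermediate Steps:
t(-8, -6)*(-41 + 154) = (-3 - 6)²*(-41 + 154) = (-9)²*113 = 81*113 = 9153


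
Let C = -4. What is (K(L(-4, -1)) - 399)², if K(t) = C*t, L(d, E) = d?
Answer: 146689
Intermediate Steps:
K(t) = -4*t
(K(L(-4, -1)) - 399)² = (-4*(-4) - 399)² = (16 - 399)² = (-383)² = 146689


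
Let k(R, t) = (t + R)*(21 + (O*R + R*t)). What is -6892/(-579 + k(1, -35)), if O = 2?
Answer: 6892/171 ≈ 40.304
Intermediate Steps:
k(R, t) = (R + t)*(21 + 2*R + R*t) (k(R, t) = (t + R)*(21 + (2*R + R*t)) = (R + t)*(21 + 2*R + R*t))
-6892/(-579 + k(1, -35)) = -6892/(-579 + (2*1**2 + 21*1 + 21*(-35) + 1*(-35)**2 - 35*1**2 + 2*1*(-35))) = -6892/(-579 + (2*1 + 21 - 735 + 1*1225 - 35*1 - 70)) = -6892/(-579 + (2 + 21 - 735 + 1225 - 35 - 70)) = -6892/(-579 + 408) = -6892/(-171) = -6892*(-1/171) = 6892/171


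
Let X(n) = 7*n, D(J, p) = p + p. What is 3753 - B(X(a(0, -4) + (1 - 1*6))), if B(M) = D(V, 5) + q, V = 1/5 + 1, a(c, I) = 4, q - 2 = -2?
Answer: 3743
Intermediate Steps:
q = 0 (q = 2 - 2 = 0)
V = 6/5 (V = ⅕ + 1 = 6/5 ≈ 1.2000)
D(J, p) = 2*p
B(M) = 10 (B(M) = 2*5 + 0 = 10 + 0 = 10)
3753 - B(X(a(0, -4) + (1 - 1*6))) = 3753 - 1*10 = 3753 - 10 = 3743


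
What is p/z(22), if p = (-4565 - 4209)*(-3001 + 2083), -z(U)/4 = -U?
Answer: 2013633/22 ≈ 91529.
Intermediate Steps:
z(U) = 4*U (z(U) = -(-4)*U = 4*U)
p = 8054532 (p = -8774*(-918) = 8054532)
p/z(22) = 8054532/((4*22)) = 8054532/88 = 8054532*(1/88) = 2013633/22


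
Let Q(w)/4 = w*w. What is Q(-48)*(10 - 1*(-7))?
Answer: 156672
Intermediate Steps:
Q(w) = 4*w² (Q(w) = 4*(w*w) = 4*w²)
Q(-48)*(10 - 1*(-7)) = (4*(-48)²)*(10 - 1*(-7)) = (4*2304)*(10 + 7) = 9216*17 = 156672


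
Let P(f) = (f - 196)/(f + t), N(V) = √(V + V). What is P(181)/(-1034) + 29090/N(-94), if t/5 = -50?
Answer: -5/23782 - 14545*I*√47/47 ≈ -0.00021024 - 2121.6*I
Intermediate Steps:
t = -250 (t = 5*(-50) = -250)
N(V) = √2*√V (N(V) = √(2*V) = √2*√V)
P(f) = (-196 + f)/(-250 + f) (P(f) = (f - 196)/(f - 250) = (-196 + f)/(-250 + f))
P(181)/(-1034) + 29090/N(-94) = ((-196 + 181)/(-250 + 181))/(-1034) + 29090/((√2*√(-94))) = (-15/(-69))*(-1/1034) + 29090/((√2*(I*√94))) = -1/69*(-15)*(-1/1034) + 29090/((2*I*√47)) = (5/23)*(-1/1034) + 29090*(-I*√47/94) = -5/23782 - 14545*I*√47/47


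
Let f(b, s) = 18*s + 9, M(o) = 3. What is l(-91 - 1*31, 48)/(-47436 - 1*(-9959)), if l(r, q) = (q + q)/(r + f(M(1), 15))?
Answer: -96/5883889 ≈ -1.6316e-5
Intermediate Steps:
f(b, s) = 9 + 18*s
l(r, q) = 2*q/(279 + r) (l(r, q) = (q + q)/(r + (9 + 18*15)) = (2*q)/(r + (9 + 270)) = (2*q)/(r + 279) = (2*q)/(279 + r) = 2*q/(279 + r))
l(-91 - 1*31, 48)/(-47436 - 1*(-9959)) = (2*48/(279 + (-91 - 1*31)))/(-47436 - 1*(-9959)) = (2*48/(279 + (-91 - 31)))/(-47436 + 9959) = (2*48/(279 - 122))/(-37477) = (2*48/157)*(-1/37477) = (2*48*(1/157))*(-1/37477) = (96/157)*(-1/37477) = -96/5883889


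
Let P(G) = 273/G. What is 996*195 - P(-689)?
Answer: 10293681/53 ≈ 1.9422e+5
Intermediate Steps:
996*195 - P(-689) = 996*195 - 273/(-689) = 194220 - 273*(-1)/689 = 194220 - 1*(-21/53) = 194220 + 21/53 = 10293681/53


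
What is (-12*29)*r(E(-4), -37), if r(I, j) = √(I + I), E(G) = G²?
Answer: -1392*√2 ≈ -1968.6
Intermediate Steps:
r(I, j) = √2*√I (r(I, j) = √(2*I) = √2*√I)
(-12*29)*r(E(-4), -37) = (-12*29)*(√2*√((-4)²)) = -348*√2*√16 = -348*√2*4 = -1392*√2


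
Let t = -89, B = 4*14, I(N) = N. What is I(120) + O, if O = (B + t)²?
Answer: 1209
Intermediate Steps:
B = 56
O = 1089 (O = (56 - 89)² = (-33)² = 1089)
I(120) + O = 120 + 1089 = 1209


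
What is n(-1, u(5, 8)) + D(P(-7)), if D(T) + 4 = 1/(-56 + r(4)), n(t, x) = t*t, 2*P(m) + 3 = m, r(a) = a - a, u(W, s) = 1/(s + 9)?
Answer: -169/56 ≈ -3.0179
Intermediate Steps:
u(W, s) = 1/(9 + s)
r(a) = 0
P(m) = -3/2 + m/2
n(t, x) = t**2
D(T) = -225/56 (D(T) = -4 + 1/(-56 + 0) = -4 + 1/(-56) = -4 - 1/56 = -225/56)
n(-1, u(5, 8)) + D(P(-7)) = (-1)**2 - 225/56 = 1 - 225/56 = -169/56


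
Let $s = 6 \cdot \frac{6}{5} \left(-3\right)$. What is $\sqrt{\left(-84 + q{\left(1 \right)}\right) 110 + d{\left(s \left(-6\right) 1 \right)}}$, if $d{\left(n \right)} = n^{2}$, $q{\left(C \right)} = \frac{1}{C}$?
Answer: $\frac{\sqrt{191654}}{5} \approx 87.557$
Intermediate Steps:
$s = - \frac{108}{5}$ ($s = 6 \cdot 6 \cdot \frac{1}{5} \left(-3\right) = 6 \cdot \frac{6}{5} \left(-3\right) = \frac{36}{5} \left(-3\right) = - \frac{108}{5} \approx -21.6$)
$\sqrt{\left(-84 + q{\left(1 \right)}\right) 110 + d{\left(s \left(-6\right) 1 \right)}} = \sqrt{\left(-84 + 1^{-1}\right) 110 + \left(\left(- \frac{108}{5}\right) \left(-6\right) 1\right)^{2}} = \sqrt{\left(-84 + 1\right) 110 + \left(\frac{648}{5} \cdot 1\right)^{2}} = \sqrt{\left(-83\right) 110 + \left(\frac{648}{5}\right)^{2}} = \sqrt{-9130 + \frac{419904}{25}} = \sqrt{\frac{191654}{25}} = \frac{\sqrt{191654}}{5}$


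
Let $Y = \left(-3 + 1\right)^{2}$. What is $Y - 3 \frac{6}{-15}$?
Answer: $\frac{26}{5} \approx 5.2$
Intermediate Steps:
$Y = 4$ ($Y = \left(-2\right)^{2} = 4$)
$Y - 3 \frac{6}{-15} = 4 - 3 \frac{6}{-15} = 4 - 3 \cdot 6 \left(- \frac{1}{15}\right) = 4 - - \frac{6}{5} = 4 + \frac{6}{5} = \frac{26}{5}$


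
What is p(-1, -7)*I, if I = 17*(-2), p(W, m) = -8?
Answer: 272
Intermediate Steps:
I = -34
p(-1, -7)*I = -8*(-34) = 272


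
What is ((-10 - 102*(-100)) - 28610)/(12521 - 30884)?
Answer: 6140/6121 ≈ 1.0031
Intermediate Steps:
((-10 - 102*(-100)) - 28610)/(12521 - 30884) = ((-10 + 10200) - 28610)/(-18363) = (10190 - 28610)*(-1/18363) = -18420*(-1/18363) = 6140/6121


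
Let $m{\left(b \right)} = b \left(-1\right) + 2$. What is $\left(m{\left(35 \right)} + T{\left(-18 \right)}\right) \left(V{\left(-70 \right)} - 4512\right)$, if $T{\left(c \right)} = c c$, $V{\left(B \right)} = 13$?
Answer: $-1309209$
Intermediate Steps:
$T{\left(c \right)} = c^{2}$
$m{\left(b \right)} = 2 - b$ ($m{\left(b \right)} = - b + 2 = 2 - b$)
$\left(m{\left(35 \right)} + T{\left(-18 \right)}\right) \left(V{\left(-70 \right)} - 4512\right) = \left(\left(2 - 35\right) + \left(-18\right)^{2}\right) \left(13 - 4512\right) = \left(\left(2 - 35\right) + 324\right) \left(-4499\right) = \left(-33 + 324\right) \left(-4499\right) = 291 \left(-4499\right) = -1309209$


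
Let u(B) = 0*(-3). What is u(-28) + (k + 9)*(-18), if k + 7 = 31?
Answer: -594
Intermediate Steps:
u(B) = 0
k = 24 (k = -7 + 31 = 24)
u(-28) + (k + 9)*(-18) = 0 + (24 + 9)*(-18) = 0 + 33*(-18) = 0 - 594 = -594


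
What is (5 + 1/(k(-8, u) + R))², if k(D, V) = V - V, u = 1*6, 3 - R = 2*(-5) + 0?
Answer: 4356/169 ≈ 25.775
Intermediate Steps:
R = 13 (R = 3 - (2*(-5) + 0) = 3 - (-10 + 0) = 3 - 1*(-10) = 3 + 10 = 13)
u = 6
k(D, V) = 0
(5 + 1/(k(-8, u) + R))² = (5 + 1/(0 + 13))² = (5 + 1/13)² = (66/13)² = 4356/169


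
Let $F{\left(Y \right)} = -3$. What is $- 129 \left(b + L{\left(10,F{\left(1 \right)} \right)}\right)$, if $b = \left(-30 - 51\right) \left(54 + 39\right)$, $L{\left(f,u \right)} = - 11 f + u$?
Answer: $986334$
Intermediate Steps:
$L{\left(f,u \right)} = u - 11 f$
$b = -7533$ ($b = \left(-81\right) 93 = -7533$)
$- 129 \left(b + L{\left(10,F{\left(1 \right)} \right)}\right) = - 129 \left(-7533 - 113\right) = \left(-129\right) \left(-7646\right) = 986334$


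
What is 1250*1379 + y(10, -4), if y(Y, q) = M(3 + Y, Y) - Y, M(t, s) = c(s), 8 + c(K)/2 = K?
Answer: 1723744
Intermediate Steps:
c(K) = -16 + 2*K
M(t, s) = -16 + 2*s
y(Y, q) = -16 + Y (y(Y, q) = (-16 + 2*Y) - Y = -16 + Y)
1250*1379 + y(10, -4) = 1250*1379 + (-16 + 10) = 1723750 - 6 = 1723744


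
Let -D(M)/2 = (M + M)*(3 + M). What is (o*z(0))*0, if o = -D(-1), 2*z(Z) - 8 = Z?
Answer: 0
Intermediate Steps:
D(M) = -4*M*(3 + M) (D(M) = -2*(M + M)*(3 + M) = -2*2*M*(3 + M) = -4*M*(3 + M))
z(Z) = 4 + Z/2
o = -8 (o = -(-4)*(-1)*(3 - 1) = -(-4)*(-1)*2 = -1*8 = -8)
(o*z(0))*0 = -8*(4 + (½)*0)*0 = -8*(4 + 0)*0 = -8*4*0 = -32*0 = 0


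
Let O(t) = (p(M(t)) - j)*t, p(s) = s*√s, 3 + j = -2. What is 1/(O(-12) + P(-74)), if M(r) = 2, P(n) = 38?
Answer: 11/334 - 6*√2/167 ≈ -0.017876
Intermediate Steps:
j = -5 (j = -3 - 2 = -5)
p(s) = s^(3/2)
O(t) = t*(5 + 2*√2) (O(t) = (2^(3/2) - 1*(-5))*t = (2*√2 + 5)*t = (5 + 2*√2)*t = t*(5 + 2*√2))
1/(O(-12) + P(-74)) = 1/(-12*(5 + 2*√2) + 38) = 1/((-60 - 24*√2) + 38) = 1/(-22 - 24*√2)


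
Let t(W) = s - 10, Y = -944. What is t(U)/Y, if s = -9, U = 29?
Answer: 19/944 ≈ 0.020127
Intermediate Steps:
t(W) = -19 (t(W) = -9 - 10 = -19)
t(U)/Y = -19/(-944) = -19*(-1/944) = 19/944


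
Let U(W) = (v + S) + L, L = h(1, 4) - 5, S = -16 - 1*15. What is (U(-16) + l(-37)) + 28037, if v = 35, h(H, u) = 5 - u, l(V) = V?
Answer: 28000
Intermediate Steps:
S = -31 (S = -16 - 15 = -31)
L = -4 (L = (5 - 1*4) - 5 = (5 - 4) - 5 = 1 - 5 = -4)
U(W) = 0 (U(W) = (35 - 31) - 4 = 4 - 4 = 0)
(U(-16) + l(-37)) + 28037 = (0 - 37) + 28037 = -37 + 28037 = 28000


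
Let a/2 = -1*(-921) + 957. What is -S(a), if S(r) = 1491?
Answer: -1491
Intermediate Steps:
a = 3756 (a = 2*(-1*(-921) + 957) = 2*(921 + 957) = 2*1878 = 3756)
-S(a) = -1*1491 = -1491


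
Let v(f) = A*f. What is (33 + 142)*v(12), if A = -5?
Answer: -10500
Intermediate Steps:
v(f) = -5*f
(33 + 142)*v(12) = (33 + 142)*(-5*12) = 175*(-60) = -10500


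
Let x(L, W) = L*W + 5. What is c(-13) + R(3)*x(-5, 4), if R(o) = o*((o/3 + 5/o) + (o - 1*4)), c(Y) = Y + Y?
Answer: -101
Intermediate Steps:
c(Y) = 2*Y
x(L, W) = 5 + L*W
R(o) = o*(-4 + 5/o + 4*o/3) (R(o) = o*((o*(⅓) + 5/o) + (o - 4)) = o*((o/3 + 5/o) + (-4 + o)) = o*((5/o + o/3) + (-4 + o)) = o*(-4 + 5/o + 4*o/3))
c(-13) + R(3)*x(-5, 4) = 2*(-13) + (5 - 4*3 + (4/3)*3²)*(5 - 5*4) = -26 + (5 - 12 + (4/3)*9)*(5 - 20) = -26 + (5 - 12 + 12)*(-15) = -26 + 5*(-15) = -26 - 75 = -101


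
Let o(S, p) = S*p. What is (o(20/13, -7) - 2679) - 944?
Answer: -47239/13 ≈ -3633.8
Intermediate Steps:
(o(20/13, -7) - 2679) - 944 = ((20/13)*(-7) - 2679) - 944 = (-140/13 - 2679) - 944 = -34967/13 - 944 = -47239/13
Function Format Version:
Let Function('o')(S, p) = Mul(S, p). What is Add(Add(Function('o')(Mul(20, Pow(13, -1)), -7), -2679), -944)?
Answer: Rational(-47239, 13) ≈ -3633.8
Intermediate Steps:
Add(Add(Function('o')(Mul(20, Pow(13, -1)), -7), -2679), -944) = Add(Add(Mul(Mul(20, Pow(13, -1)), -7), -2679), -944) = Add(Add(Mul(Mul(20, Rational(1, 13)), -7), -2679), -944) = Add(Add(Mul(Rational(20, 13), -7), -2679), -944) = Add(Add(Rational(-140, 13), -2679), -944) = Add(Rational(-34967, 13), -944) = Rational(-47239, 13)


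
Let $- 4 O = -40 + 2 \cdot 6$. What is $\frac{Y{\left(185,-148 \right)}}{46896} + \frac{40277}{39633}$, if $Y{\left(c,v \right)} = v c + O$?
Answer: $\frac{267985361}{619543056} \approx 0.43255$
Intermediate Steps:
$O = 7$ ($O = - \frac{-40 + 2 \cdot 6}{4} = - \frac{-40 + 12}{4} = \left(- \frac{1}{4}\right) \left(-28\right) = 7$)
$Y{\left(c,v \right)} = 7 + c v$ ($Y{\left(c,v \right)} = v c + 7 = c v + 7 = 7 + c v$)
$\frac{Y{\left(185,-148 \right)}}{46896} + \frac{40277}{39633} = \frac{7 + 185 \left(-148\right)}{46896} + \frac{40277}{39633} = \left(7 - 27380\right) \frac{1}{46896} + 40277 \cdot \frac{1}{39633} = \left(-27373\right) \frac{1}{46896} + \frac{40277}{39633} = - \frac{27373}{46896} + \frac{40277}{39633} = \frac{267985361}{619543056}$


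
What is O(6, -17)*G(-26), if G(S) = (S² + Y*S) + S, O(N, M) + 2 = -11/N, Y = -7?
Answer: -9568/3 ≈ -3189.3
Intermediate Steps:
O(N, M) = -2 - 11/N
G(S) = S² - 6*S (G(S) = (S² - 7*S) + S = S² - 6*S)
O(6, -17)*G(-26) = (-2 - 11/6)*(-26*(-6 - 26)) = (-2 - 11*⅙)*(-26*(-32)) = (-2 - 11/6)*832 = -23/6*832 = -9568/3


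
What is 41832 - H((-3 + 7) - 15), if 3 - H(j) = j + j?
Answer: 41807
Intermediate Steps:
H(j) = 3 - 2*j (H(j) = 3 - (j + j) = 3 - 2*j)
41832 - H((-3 + 7) - 15) = 41832 - (3 - 2*((-3 + 7) - 15)) = 41832 - (3 - 2*(4 - 15)) = 41832 - (3 - 2*(-11)) = 41832 - (3 + 22) = 41832 - 1*25 = 41832 - 25 = 41807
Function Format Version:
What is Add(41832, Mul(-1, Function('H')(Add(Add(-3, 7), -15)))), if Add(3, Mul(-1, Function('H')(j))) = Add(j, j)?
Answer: 41807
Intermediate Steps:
Function('H')(j) = Add(3, Mul(-2, j)) (Function('H')(j) = Add(3, Mul(-1, Add(j, j))) = Add(3, Mul(-1, Mul(2, j))) = Add(3, Mul(-2, j)))
Add(41832, Mul(-1, Function('H')(Add(Add(-3, 7), -15)))) = Add(41832, Mul(-1, Add(3, Mul(-2, Add(Add(-3, 7), -15))))) = Add(41832, Mul(-1, Add(3, Mul(-2, Add(4, -15))))) = Add(41832, Mul(-1, Add(3, Mul(-2, -11)))) = Add(41832, Mul(-1, Add(3, 22))) = Add(41832, Mul(-1, 25)) = Add(41832, -25) = 41807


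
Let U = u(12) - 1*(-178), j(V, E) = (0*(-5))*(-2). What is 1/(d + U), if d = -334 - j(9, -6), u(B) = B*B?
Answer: -1/12 ≈ -0.083333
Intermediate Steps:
u(B) = B²
j(V, E) = 0 (j(V, E) = 0*(-2) = 0)
U = 322 (U = 12² - 1*(-178) = 144 + 178 = 322)
d = -334 (d = -334 - 1*0 = -334 + 0 = -334)
1/(d + U) = 1/(-334 + 322) = 1/(-12) = -1/12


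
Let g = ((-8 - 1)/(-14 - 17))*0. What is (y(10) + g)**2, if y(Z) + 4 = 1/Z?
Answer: 1521/100 ≈ 15.210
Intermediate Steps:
g = 0 (g = -9/(-31)*0 = -9*(-1/31)*0 = (9/31)*0 = 0)
y(Z) = -4 + 1/Z
(y(10) + g)**2 = ((-4 + 1/10) + 0)**2 = (-39/10 + 0)**2 = (-39/10)**2 = 1521/100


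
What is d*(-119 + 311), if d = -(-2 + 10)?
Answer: -1536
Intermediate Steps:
d = -8 (d = -1*8 = -8)
d*(-119 + 311) = -8*(-119 + 311) = -8*192 = -1536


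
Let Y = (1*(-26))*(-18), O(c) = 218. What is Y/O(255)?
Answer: 234/109 ≈ 2.1468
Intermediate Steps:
Y = 468 (Y = -26*(-18) = 468)
Y/O(255) = 468/218 = 468*(1/218) = 234/109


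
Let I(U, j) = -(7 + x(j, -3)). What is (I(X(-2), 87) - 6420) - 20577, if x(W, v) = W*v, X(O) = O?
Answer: -26743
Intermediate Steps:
I(U, j) = -7 + 3*j (I(U, j) = -(7 + j*(-3)) = -(7 - 3*j) = -7 + 3*j)
(I(X(-2), 87) - 6420) - 20577 = ((-7 + 3*87) - 6420) - 20577 = ((-7 + 261) - 6420) - 20577 = (254 - 6420) - 20577 = -6166 - 20577 = -26743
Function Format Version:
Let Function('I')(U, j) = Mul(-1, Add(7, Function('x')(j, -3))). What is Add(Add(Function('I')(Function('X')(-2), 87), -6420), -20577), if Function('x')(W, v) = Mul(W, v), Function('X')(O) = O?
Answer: -26743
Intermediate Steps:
Function('I')(U, j) = Add(-7, Mul(3, j)) (Function('I')(U, j) = Mul(-1, Add(7, Mul(j, -3))) = Mul(-1, Add(7, Mul(-3, j))) = Add(-7, Mul(3, j)))
Add(Add(Function('I')(Function('X')(-2), 87), -6420), -20577) = Add(Add(Add(-7, Mul(3, 87)), -6420), -20577) = Add(Add(Add(-7, 261), -6420), -20577) = Add(Add(254, -6420), -20577) = Add(-6166, -20577) = -26743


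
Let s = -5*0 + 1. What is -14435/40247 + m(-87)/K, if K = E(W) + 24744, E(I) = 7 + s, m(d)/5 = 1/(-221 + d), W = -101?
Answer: -110047098195/306827673152 ≈ -0.35866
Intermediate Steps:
s = 1 (s = 0 + 1 = 1)
m(d) = 5/(-221 + d)
E(I) = 8 (E(I) = 7 + 1 = 8)
K = 24752 (K = 8 + 24744 = 24752)
-14435/40247 + m(-87)/K = -14435/40247 + (5/(-221 - 87))/24752 = -14435*1/40247 + (5/(-308))*(1/24752) = -14435/40247 + (5*(-1/308))*(1/24752) = -14435/40247 - 5/308*1/24752 = -14435/40247 - 5/7623616 = -110047098195/306827673152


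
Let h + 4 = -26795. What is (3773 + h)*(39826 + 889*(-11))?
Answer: -691862222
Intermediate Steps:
h = -26799 (h = -4 - 26795 = -26799)
(3773 + h)*(39826 + 889*(-11)) = (3773 - 26799)*(39826 + 889*(-11)) = -23026*(39826 - 9779) = -23026*30047 = -691862222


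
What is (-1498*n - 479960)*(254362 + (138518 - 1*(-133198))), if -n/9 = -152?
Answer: -1330569103472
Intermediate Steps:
n = 1368 (n = -9*(-152) = 1368)
(-1498*n - 479960)*(254362 + (138518 - 1*(-133198))) = (-1498*1368 - 479960)*(254362 + (138518 - 1*(-133198))) = (-2049264 - 479960)*(254362 + (138518 + 133198)) = -2529224*(254362 + 271716) = -2529224*526078 = -1330569103472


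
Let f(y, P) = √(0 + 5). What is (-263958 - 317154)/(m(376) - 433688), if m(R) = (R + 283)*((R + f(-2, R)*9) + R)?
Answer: -7191842112/730650119 + 3446575272*√5/3653250595 ≈ -7.7335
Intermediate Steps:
f(y, P) = √5
m(R) = (283 + R)*(2*R + 9*√5) (m(R) = (R + 283)*((R + √5*9) + R) = (283 + R)*((R + 9*√5) + R) = (283 + R)*(2*R + 9*√5))
(-263958 - 317154)/(m(376) - 433688) = (-263958 - 317154)/((2*376² + 566*376 + 2547*√5 + 9*376*√5) - 433688) = -581112/((2*141376 + 212816 + 2547*√5 + 3384*√5) - 433688) = -581112/((282752 + 212816 + 2547*√5 + 3384*√5) - 433688) = -581112/((495568 + 5931*√5) - 433688) = -581112/(61880 + 5931*√5)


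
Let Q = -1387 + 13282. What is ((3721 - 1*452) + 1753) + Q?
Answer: 16917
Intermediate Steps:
Q = 11895
((3721 - 1*452) + 1753) + Q = ((3721 - 1*452) + 1753) + 11895 = ((3721 - 452) + 1753) + 11895 = (3269 + 1753) + 11895 = 5022 + 11895 = 16917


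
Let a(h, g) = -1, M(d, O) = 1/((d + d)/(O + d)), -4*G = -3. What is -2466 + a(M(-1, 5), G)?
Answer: -2467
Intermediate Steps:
G = 3/4 (G = -1/4*(-3) = 3/4 ≈ 0.75000)
M(d, O) = (O + d)/(2*d) (M(d, O) = 1/((2*d)/(O + d)) = 1/(2*d/(O + d)) = (O + d)/(2*d))
-2466 + a(M(-1, 5), G) = -2466 - 1 = -2467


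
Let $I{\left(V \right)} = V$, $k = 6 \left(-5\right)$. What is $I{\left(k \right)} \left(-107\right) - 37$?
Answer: $3173$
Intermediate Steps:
$k = -30$
$I{\left(k \right)} \left(-107\right) - 37 = \left(-30\right) \left(-107\right) - 37 = 3210 - 37 = 3173$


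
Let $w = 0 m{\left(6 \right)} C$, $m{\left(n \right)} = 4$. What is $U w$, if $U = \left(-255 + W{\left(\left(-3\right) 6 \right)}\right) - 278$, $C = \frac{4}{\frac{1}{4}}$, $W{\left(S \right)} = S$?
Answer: $0$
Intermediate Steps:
$C = 16$ ($C = 4 \frac{1}{\frac{1}{4}} = 4 \cdot 4 = 16$)
$w = 0$ ($w = 0 \cdot 4 \cdot 16 = 0 \cdot 16 = 0$)
$U = -551$ ($U = \left(-255 - 18\right) - 278 = -273 - 278 = -551$)
$U w = \left(-551\right) 0 = 0$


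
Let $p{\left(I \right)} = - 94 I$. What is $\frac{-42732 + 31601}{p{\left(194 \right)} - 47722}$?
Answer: $\frac{11131}{65958} \approx 0.16876$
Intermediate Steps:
$\frac{-42732 + 31601}{p{\left(194 \right)} - 47722} = \frac{-42732 + 31601}{\left(-94\right) 194 - 47722} = - \frac{11131}{-18236 - 47722} = - \frac{11131}{-65958} = \left(-11131\right) \left(- \frac{1}{65958}\right) = \frac{11131}{65958}$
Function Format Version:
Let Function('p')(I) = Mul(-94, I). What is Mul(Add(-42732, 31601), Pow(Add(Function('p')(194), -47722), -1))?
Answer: Rational(11131, 65958) ≈ 0.16876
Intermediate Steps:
Mul(Add(-42732, 31601), Pow(Add(Function('p')(194), -47722), -1)) = Mul(Add(-42732, 31601), Pow(Add(Mul(-94, 194), -47722), -1)) = Mul(-11131, Pow(Add(-18236, -47722), -1)) = Mul(-11131, Pow(-65958, -1)) = Mul(-11131, Rational(-1, 65958)) = Rational(11131, 65958)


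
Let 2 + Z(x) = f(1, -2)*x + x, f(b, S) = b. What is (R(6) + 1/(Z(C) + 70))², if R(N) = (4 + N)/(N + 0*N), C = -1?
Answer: 1369/484 ≈ 2.8285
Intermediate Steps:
Z(x) = -2 + 2*x (Z(x) = -2 + (1*x + x) = -2 + (x + x) = -2 + 2*x)
R(N) = (4 + N)/N (R(N) = (4 + N)/(N + 0) = (4 + N)/N)
(R(6) + 1/(Z(C) + 70))² = ((4 + 6)/6 + 1/((-2 + 2*(-1)) + 70))² = ((⅙)*10 + 1/((-2 - 2) + 70))² = (5/3 + 1/(-4 + 70))² = (5/3 + 1/66)² = (37/22)² = 1369/484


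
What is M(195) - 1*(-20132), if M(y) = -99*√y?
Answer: 20132 - 99*√195 ≈ 18750.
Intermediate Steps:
M(195) - 1*(-20132) = -99*√195 - 1*(-20132) = -99*√195 + 20132 = 20132 - 99*√195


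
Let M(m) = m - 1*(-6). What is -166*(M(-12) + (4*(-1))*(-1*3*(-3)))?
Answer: 6972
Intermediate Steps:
M(m) = 6 + m (M(m) = m + 6 = 6 + m)
-166*(M(-12) + (4*(-1))*(-1*3*(-3))) = -166*((6 - 12) + (4*(-1))*(-1*3*(-3))) = -166*(-6 - (-12)*(-3)) = -166*(-6 - 4*9) = -166*(-6 - 36) = -166*(-42) = 6972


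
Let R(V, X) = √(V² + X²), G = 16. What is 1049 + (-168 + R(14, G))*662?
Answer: -110167 + 1324*√113 ≈ -96093.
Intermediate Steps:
1049 + (-168 + R(14, G))*662 = 1049 + (-168 + √(14² + 16²))*662 = 1049 + (-168 + √(196 + 256))*662 = 1049 + (-168 + √452)*662 = 1049 + (-168 + 2*√113)*662 = 1049 + (-111216 + 1324*√113) = -110167 + 1324*√113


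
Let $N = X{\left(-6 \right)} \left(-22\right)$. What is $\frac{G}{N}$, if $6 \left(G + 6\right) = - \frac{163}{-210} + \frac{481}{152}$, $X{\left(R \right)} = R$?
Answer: $- \frac{511667}{12640320} \approx -0.040479$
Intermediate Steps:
$G = - \frac{511667}{95760}$ ($G = -6 + \frac{- \frac{163}{-210} + \frac{481}{152}}{6} = -6 + \frac{\left(-163\right) \left(- \frac{1}{210}\right) + 481 \cdot \frac{1}{152}}{6} = -6 + \frac{\frac{163}{210} + \frac{481}{152}}{6} = -6 + \frac{1}{6} \cdot \frac{62893}{15960} = -6 + \frac{62893}{95760} = - \frac{511667}{95760} \approx -5.3432$)
$N = 132$ ($N = \left(-6\right) \left(-22\right) = 132$)
$\frac{G}{N} = - \frac{511667}{95760 \cdot 132} = \left(- \frac{511667}{95760}\right) \frac{1}{132} = - \frac{511667}{12640320}$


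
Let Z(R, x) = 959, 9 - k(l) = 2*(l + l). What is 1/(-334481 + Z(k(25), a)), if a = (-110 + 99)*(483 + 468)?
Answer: -1/333522 ≈ -2.9983e-6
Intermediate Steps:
a = -10461 (a = -11*951 = -10461)
k(l) = 9 - 4*l (k(l) = 9 - 2*(l + l) = 9 - 2*2*l = 9 - 4*l)
1/(-334481 + Z(k(25), a)) = 1/(-334481 + 959) = 1/(-333522) = -1/333522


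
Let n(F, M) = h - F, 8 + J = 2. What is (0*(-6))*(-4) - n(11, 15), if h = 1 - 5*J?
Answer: -20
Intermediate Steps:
J = -6 (J = -8 + 2 = -6)
h = 31 (h = 1 - 5*(-6) = 1 + 30 = 31)
n(F, M) = 31 - F
(0*(-6))*(-4) - n(11, 15) = (0*(-6))*(-4) - (31 - 1*11) = 0*(-4) - (31 - 11) = 0 - 1*20 = 0 - 20 = -20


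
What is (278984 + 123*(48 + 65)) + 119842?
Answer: 412725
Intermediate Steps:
(278984 + 123*(48 + 65)) + 119842 = (278984 + 123*113) + 119842 = (278984 + 13899) + 119842 = 292883 + 119842 = 412725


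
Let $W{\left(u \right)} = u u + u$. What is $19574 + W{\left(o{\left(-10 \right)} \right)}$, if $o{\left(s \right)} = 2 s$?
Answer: $19954$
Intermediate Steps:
$W{\left(u \right)} = u + u^{2}$ ($W{\left(u \right)} = u^{2} + u = u + u^{2}$)
$19574 + W{\left(o{\left(-10 \right)} \right)} = 19574 + 2 \left(-10\right) \left(1 + 2 \left(-10\right)\right) = 19574 - 20 \left(1 - 20\right) = 19574 - -380 = 19574 + 380 = 19954$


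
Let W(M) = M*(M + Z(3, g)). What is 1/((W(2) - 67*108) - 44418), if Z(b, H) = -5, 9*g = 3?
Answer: -1/51660 ≈ -1.9357e-5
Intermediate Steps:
g = 1/3 (g = (1/9)*3 = 1/3 ≈ 0.33333)
W(M) = M*(-5 + M) (W(M) = M*(M - 5) = M*(-5 + M))
1/((W(2) - 67*108) - 44418) = 1/((2*(-5 + 2) - 67*108) - 44418) = 1/((2*(-3) - 7236) - 44418) = 1/((-6 - 7236) - 44418) = 1/(-7242 - 44418) = 1/(-51660) = -1/51660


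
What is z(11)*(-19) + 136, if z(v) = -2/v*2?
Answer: 1572/11 ≈ 142.91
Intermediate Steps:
z(v) = -4/v
z(11)*(-19) + 136 = -4/11*(-19) + 136 = 76/11 + 136 = 1572/11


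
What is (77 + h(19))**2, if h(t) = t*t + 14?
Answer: 204304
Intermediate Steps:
h(t) = 14 + t**2 (h(t) = t**2 + 14 = 14 + t**2)
(77 + h(19))**2 = (77 + (14 + 19**2))**2 = (77 + (14 + 361))**2 = (77 + 375)**2 = 452**2 = 204304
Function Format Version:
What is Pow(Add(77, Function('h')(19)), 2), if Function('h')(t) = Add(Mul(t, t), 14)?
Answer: 204304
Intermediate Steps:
Function('h')(t) = Add(14, Pow(t, 2)) (Function('h')(t) = Add(Pow(t, 2), 14) = Add(14, Pow(t, 2)))
Pow(Add(77, Function('h')(19)), 2) = Pow(Add(77, Add(14, Pow(19, 2))), 2) = Pow(Add(77, Add(14, 361)), 2) = Pow(Add(77, 375), 2) = Pow(452, 2) = 204304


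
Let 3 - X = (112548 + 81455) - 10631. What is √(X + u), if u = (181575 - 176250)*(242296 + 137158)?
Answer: 3*√224489909 ≈ 44949.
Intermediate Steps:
X = -183369 (X = 3 - ((112548 + 81455) - 10631) = 3 - (194003 - 10631) = 3 - 1*183372 = 3 - 183372 = -183369)
u = 2020592550 (u = 5325*379454 = 2020592550)
√(X + u) = √(-183369 + 2020592550) = √2020409181 = 3*√224489909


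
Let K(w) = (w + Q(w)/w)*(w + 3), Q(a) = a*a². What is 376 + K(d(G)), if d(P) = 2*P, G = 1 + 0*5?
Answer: 406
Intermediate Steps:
Q(a) = a³
G = 1 (G = 1 + 0 = 1)
K(w) = (3 + w)*(w + w²) (K(w) = (w + w³/w)*(w + 3) = (w + w²)*(3 + w) = (3 + w)*(w + w²))
376 + K(d(G)) = 376 + (2*1)*(3 + (2*1)² + 4*(2*1)) = 376 + 2*(3 + 2² + 4*2) = 376 + 2*(3 + 4 + 8) = 376 + 2*15 = 376 + 30 = 406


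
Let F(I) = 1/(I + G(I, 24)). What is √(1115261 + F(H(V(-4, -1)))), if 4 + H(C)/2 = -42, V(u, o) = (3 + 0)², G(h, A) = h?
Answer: √9439569058/92 ≈ 1056.1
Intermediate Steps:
V(u, o) = 9 (V(u, o) = 3² = 9)
H(C) = -92 (H(C) = -8 + 2*(-42) = -8 - 84 = -92)
F(I) = 1/(2*I) (F(I) = 1/(I + I) = 1/(2*I))
√(1115261 + F(H(V(-4, -1)))) = √(1115261 + (½)/(-92)) = √(1115261 + (½)*(-1/92)) = √(1115261 - 1/184) = √(205208023/184) = √9439569058/92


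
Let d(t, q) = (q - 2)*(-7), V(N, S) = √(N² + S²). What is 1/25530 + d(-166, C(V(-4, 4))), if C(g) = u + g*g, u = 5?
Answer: -6254849/25530 ≈ -245.00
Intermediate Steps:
C(g) = 5 + g² (C(g) = 5 + g*g = 5 + g²)
d(t, q) = 14 - 7*q (d(t, q) = (-2 + q)*(-7) = 14 - 7*q)
1/25530 + d(-166, C(V(-4, 4))) = 1/25530 + (14 - 7*(5 + (√((-4)² + 4²))²)) = 1/25530 + (14 - 7*(5 + (√(16 + 16))²)) = 1/25530 + (14 - 7*(5 + (√32)²)) = 1/25530 + (14 - 7*(5 + (4*√2)²)) = 1/25530 + (14 - 7*(5 + 32)) = 1/25530 + (14 - 7*37) = 1/25530 + (14 - 259) = 1/25530 - 245 = -6254849/25530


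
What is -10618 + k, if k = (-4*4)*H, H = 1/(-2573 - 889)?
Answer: -18379750/1731 ≈ -10618.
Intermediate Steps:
H = -1/3462 (H = 1/(-3462) = -1/3462 ≈ -0.00028885)
k = 8/1731 (k = -4*4*(-1/3462) = -16*(-1/3462) = 8/1731 ≈ 0.0046216)
-10618 + k = -10618 + 8/1731 = -18379750/1731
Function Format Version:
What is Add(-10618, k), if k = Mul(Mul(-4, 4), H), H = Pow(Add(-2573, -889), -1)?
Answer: Rational(-18379750, 1731) ≈ -10618.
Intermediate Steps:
H = Rational(-1, 3462) (H = Pow(-3462, -1) = Rational(-1, 3462) ≈ -0.00028885)
k = Rational(8, 1731) (k = Mul(Mul(-4, 4), Rational(-1, 3462)) = Mul(-16, Rational(-1, 3462)) = Rational(8, 1731) ≈ 0.0046216)
Add(-10618, k) = Add(-10618, Rational(8, 1731)) = Rational(-18379750, 1731)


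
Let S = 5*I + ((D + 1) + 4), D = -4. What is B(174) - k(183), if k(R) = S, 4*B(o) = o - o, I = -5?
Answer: 24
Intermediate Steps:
B(o) = 0 (B(o) = (o - o)/4 = (1/4)*0 = 0)
S = -24 (S = 5*(-5) + ((-4 + 1) + 4) = -25 + (-3 + 4) = -25 + 1 = -24)
k(R) = -24
B(174) - k(183) = 0 - 1*(-24) = 0 + 24 = 24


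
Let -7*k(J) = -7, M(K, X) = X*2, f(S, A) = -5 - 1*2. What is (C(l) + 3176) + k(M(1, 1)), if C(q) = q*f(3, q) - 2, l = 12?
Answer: 3091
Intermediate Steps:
f(S, A) = -7 (f(S, A) = -5 - 2 = -7)
M(K, X) = 2*X
C(q) = -2 - 7*q (C(q) = q*(-7) - 2 = -7*q - 2 = -2 - 7*q)
k(J) = 1 (k(J) = -⅐*(-7) = 1)
(C(l) + 3176) + k(M(1, 1)) = ((-2 - 7*12) + 3176) + 1 = ((-2 - 84) + 3176) + 1 = (-86 + 3176) + 1 = 3090 + 1 = 3091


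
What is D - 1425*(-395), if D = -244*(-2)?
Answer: 563363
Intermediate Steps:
D = 488
D - 1425*(-395) = 488 - 1425*(-395) = 488 + 562875 = 563363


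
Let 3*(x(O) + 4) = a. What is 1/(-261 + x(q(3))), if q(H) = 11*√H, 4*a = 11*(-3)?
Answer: -4/1071 ≈ -0.0037348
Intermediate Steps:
a = -33/4 (a = (11*(-3))/4 = (¼)*(-33) = -33/4 ≈ -8.2500)
x(O) = -27/4 (x(O) = -4 + (⅓)*(-33/4) = -4 - 11/4 = -27/4)
1/(-261 + x(q(3))) = 1/(-261 - 27/4) = 1/(-1071/4) = -4/1071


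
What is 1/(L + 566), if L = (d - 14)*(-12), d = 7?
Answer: 1/650 ≈ 0.0015385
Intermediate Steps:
L = 84 (L = (7 - 14)*(-12) = -7*(-12) = 84)
1/(L + 566) = 1/(84 + 566) = 1/650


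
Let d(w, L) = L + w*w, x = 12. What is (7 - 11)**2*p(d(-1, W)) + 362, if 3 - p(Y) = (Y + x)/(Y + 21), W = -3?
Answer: 7630/19 ≈ 401.58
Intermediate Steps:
d(w, L) = L + w**2
p(Y) = 3 - (12 + Y)/(21 + Y) (p(Y) = 3 - (Y + 12)/(Y + 21) = 3 - (12 + Y)/(21 + Y))
(7 - 11)**2*p(d(-1, W)) + 362 = (7 - 11)**2*((51 + 2*(-3 + (-1)**2))/(21 + (-3 + (-1)**2))) + 362 = (-4)**2*((51 + 2*(-3 + 1))/(21 + (-3 + 1))) + 362 = 16*((51 + 2*(-2))/(21 - 2)) + 362 = 16*((51 - 4)/19) + 362 = 16*((1/19)*47) + 362 = 16*(47/19) + 362 = 752/19 + 362 = 7630/19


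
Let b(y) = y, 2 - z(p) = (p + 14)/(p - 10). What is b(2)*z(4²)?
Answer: -6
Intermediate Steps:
z(p) = 2 - (14 + p)/(-10 + p) (z(p) = 2 - (p + 14)/(p - 10) = 2 - (14 + p)/(-10 + p))
b(2)*z(4²) = 2*((-34 + 4²)/(-10 + 4²)) = 2*((-34 + 16)/(-10 + 16)) = 2*(-18/6) = 2*((⅙)*(-18)) = 2*(-3) = -6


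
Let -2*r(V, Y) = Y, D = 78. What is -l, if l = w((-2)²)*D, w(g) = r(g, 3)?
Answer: 117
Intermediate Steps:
r(V, Y) = -Y/2
w(g) = -3/2 (w(g) = -½*3 = -3/2)
l = -117 (l = -3/2*78 = -117)
-l = -1*(-117) = 117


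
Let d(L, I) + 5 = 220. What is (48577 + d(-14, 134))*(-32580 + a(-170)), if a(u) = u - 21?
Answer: -1598962632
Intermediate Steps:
d(L, I) = 215 (d(L, I) = -5 + 220 = 215)
a(u) = -21 + u
(48577 + d(-14, 134))*(-32580 + a(-170)) = (48577 + 215)*(-32580 + (-21 - 170)) = 48792*(-32580 - 191) = 48792*(-32771) = -1598962632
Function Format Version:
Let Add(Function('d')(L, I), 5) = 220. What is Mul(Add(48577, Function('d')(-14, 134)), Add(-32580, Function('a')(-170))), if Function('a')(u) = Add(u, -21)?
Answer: -1598962632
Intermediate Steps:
Function('d')(L, I) = 215 (Function('d')(L, I) = Add(-5, 220) = 215)
Function('a')(u) = Add(-21, u)
Mul(Add(48577, Function('d')(-14, 134)), Add(-32580, Function('a')(-170))) = Mul(Add(48577, 215), Add(-32580, Add(-21, -170))) = Mul(48792, Add(-32580, -191)) = Mul(48792, -32771) = -1598962632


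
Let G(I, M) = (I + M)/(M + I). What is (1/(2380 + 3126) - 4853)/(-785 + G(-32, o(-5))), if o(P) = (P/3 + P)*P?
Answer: 3817231/616672 ≈ 6.1900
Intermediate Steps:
o(P) = 4*P²/3 (o(P) = (P*(⅓) + P)*P = (P/3 + P)*P = (4*P/3)*P = 4*P²/3)
G(I, M) = 1 (G(I, M) = (I + M)/(I + M) = 1)
(1/(2380 + 3126) - 4853)/(-785 + G(-32, o(-5))) = (1/(2380 + 3126) - 4853)/(-785 + 1) = (1/5506 - 4853)/(-784) = (1/5506 - 4853)*(-1/784) = -26720617/5506*(-1/784) = 3817231/616672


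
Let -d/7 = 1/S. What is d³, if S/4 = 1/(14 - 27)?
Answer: 753571/64 ≈ 11775.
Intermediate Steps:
S = -4/13 (S = 4/(14 - 27) = 4/(-13) = 4*(-1/13) = -4/13 ≈ -0.30769)
d = 91/4 (d = -7/(-4/13) = -7*(-13/4) = 91/4 ≈ 22.750)
d³ = (91/4)³ = 753571/64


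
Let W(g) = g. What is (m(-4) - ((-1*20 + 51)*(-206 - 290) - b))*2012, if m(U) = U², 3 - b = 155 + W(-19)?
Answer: 30701108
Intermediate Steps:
b = -133 (b = 3 - (155 - 19) = 3 - 1*136 = 3 - 136 = -133)
(m(-4) - ((-1*20 + 51)*(-206 - 290) - b))*2012 = ((-4)² - ((-1*20 + 51)*(-206 - 290) - 1*(-133)))*2012 = (16 - ((-20 + 51)*(-496) + 133))*2012 = (16 - (31*(-496) + 133))*2012 = (16 - (-15376 + 133))*2012 = (16 - 1*(-15243))*2012 = (16 + 15243)*2012 = 15259*2012 = 30701108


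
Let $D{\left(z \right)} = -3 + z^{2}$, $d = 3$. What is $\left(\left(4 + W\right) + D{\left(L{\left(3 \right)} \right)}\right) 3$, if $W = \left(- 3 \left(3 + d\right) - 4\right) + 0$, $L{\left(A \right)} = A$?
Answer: $-36$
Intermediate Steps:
$W = -22$ ($W = \left(- 3 \left(3 + 3\right) - 4\right) + 0 = \left(\left(-3\right) 6 - 4\right) + 0 = \left(-18 - 4\right) + 0 = -22 + 0 = -22$)
$\left(\left(4 + W\right) + D{\left(L{\left(3 \right)} \right)}\right) 3 = \left(\left(4 - 22\right) - \left(3 - 3^{2}\right)\right) 3 = \left(-18 + \left(-3 + 9\right)\right) 3 = \left(-18 + 6\right) 3 = \left(-12\right) 3 = -36$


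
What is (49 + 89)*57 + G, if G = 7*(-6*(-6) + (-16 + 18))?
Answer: 8132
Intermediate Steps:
G = 266 (G = 7*(36 + 2) = 7*38 = 266)
(49 + 89)*57 + G = (49 + 89)*57 + 266 = 138*57 + 266 = 7866 + 266 = 8132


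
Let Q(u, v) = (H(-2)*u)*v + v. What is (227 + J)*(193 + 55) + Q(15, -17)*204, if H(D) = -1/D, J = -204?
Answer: -23774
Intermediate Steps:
Q(u, v) = v + u*v/2 (Q(u, v) = ((-1/(-2))*u)*v + v = ((-1*(-½))*u)*v + v = (u/2)*v + v = u*v/2 + v = v + u*v/2)
(227 + J)*(193 + 55) + Q(15, -17)*204 = (227 - 204)*(193 + 55) + ((½)*(-17)*(2 + 15))*204 = 23*248 + ((½)*(-17)*17)*204 = 5704 - 289/2*204 = 5704 - 29478 = -23774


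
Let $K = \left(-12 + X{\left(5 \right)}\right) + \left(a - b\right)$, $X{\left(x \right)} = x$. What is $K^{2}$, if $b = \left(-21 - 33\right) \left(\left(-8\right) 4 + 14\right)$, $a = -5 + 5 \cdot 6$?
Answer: $910116$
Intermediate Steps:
$a = 25$ ($a = -5 + 30 = 25$)
$b = 972$ ($b = - 54 \left(-32 + 14\right) = \left(-54\right) \left(-18\right) = 972$)
$K = -954$ ($K = \left(-12 + 5\right) + \left(25 - 972\right) = -7 + \left(25 - 972\right) = -7 - 947 = -954$)
$K^{2} = \left(-954\right)^{2} = 910116$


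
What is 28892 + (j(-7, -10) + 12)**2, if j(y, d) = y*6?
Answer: 29792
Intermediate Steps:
j(y, d) = 6*y
28892 + (j(-7, -10) + 12)**2 = 28892 + (6*(-7) + 12)**2 = 28892 + (-42 + 12)**2 = 28892 + (-30)**2 = 28892 + 900 = 29792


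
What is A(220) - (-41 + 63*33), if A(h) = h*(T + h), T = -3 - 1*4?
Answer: 44822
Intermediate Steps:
T = -7 (T = -3 - 4 = -7)
A(h) = h*(-7 + h)
A(220) - (-41 + 63*33) = 220*(-7 + 220) - (-41 + 63*33) = 220*213 - (-41 + 2079) = 46860 - 1*2038 = 46860 - 2038 = 44822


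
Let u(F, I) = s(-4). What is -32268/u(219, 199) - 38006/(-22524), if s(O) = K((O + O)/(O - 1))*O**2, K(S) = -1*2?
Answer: 45501289/45048 ≈ 1010.1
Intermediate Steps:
K(S) = -2
s(O) = -2*O**2
u(F, I) = -32 (u(F, I) = -2*(-4)**2 = -2*16 = -32)
-32268/u(219, 199) - 38006/(-22524) = -32268/(-32) - 38006/(-22524) = -32268*(-1/32) - 38006*(-1/22524) = 8067/8 + 19003/11262 = 45501289/45048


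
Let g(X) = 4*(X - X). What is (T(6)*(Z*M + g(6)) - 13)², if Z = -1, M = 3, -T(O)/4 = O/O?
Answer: 1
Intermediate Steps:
T(O) = -4 (T(O) = -4*O/O = -4*1 = -4)
g(X) = 0 (g(X) = 4*0 = 0)
(T(6)*(Z*M + g(6)) - 13)² = (-4*(-1*3 + 0) - 13)² = (-4*(-3 + 0) - 13)² = (-4*(-3) - 13)² = (12 - 13)² = (-1)² = 1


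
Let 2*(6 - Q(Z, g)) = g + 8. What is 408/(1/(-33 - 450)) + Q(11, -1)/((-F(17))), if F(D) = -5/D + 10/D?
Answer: -394145/2 ≈ -1.9707e+5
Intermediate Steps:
Q(Z, g) = 2 - g/2 (Q(Z, g) = 6 - (g + 8)/2 = 6 - (8 + g)/2 = 6 + (-4 - g/2) = 2 - g/2)
F(D) = 5/D
408/(1/(-33 - 450)) + Q(11, -1)/((-F(17))) = 408/(1/(-33 - 450)) + (2 - ½*(-1))/((-5/17)) = 408/(1/(-483)) + (2 + ½)/((-5/17)) = 408/(-1/483) + 5/(2*((-1*5/17))) = 408*(-483) + 5/(2*(-5/17)) = -197064 + (5/2)*(-17/5) = -197064 - 17/2 = -394145/2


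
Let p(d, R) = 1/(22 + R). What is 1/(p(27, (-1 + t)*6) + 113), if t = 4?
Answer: 40/4521 ≈ 0.0088476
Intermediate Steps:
1/(p(27, (-1 + t)*6) + 113) = 1/(1/(22 + (-1 + 4)*6) + 113) = 1/(1/(22 + 3*6) + 113) = 1/(1/(22 + 18) + 113) = 1/(1/40 + 113) = 1/(4521/40) = 40/4521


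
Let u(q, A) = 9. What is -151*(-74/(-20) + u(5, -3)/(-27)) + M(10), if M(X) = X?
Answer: -14951/30 ≈ -498.37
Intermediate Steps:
-151*(-74/(-20) + u(5, -3)/(-27)) + M(10) = -151*(-74/(-20) + 9/(-27)) + 10 = -151*(-74*(-1/20) + 9*(-1/27)) + 10 = -151*(37/10 - ⅓) + 10 = -151*101/30 + 10 = -15251/30 + 10 = -14951/30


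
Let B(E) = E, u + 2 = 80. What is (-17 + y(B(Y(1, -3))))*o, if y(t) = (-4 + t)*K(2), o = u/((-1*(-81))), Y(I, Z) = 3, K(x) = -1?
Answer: -416/27 ≈ -15.407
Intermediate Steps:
u = 78 (u = -2 + 80 = 78)
o = 26/27 (o = 78/((-1*(-81))) = 78/81 = 78*(1/81) = 26/27 ≈ 0.96296)
y(t) = 4 - t (y(t) = (-4 + t)*(-1) = 4 - t)
(-17 + y(B(Y(1, -3))))*o = (-17 + (4 - 1*3))*(26/27) = (-17 + (4 - 3))*(26/27) = (-17 + 1)*(26/27) = -16*26/27 = -416/27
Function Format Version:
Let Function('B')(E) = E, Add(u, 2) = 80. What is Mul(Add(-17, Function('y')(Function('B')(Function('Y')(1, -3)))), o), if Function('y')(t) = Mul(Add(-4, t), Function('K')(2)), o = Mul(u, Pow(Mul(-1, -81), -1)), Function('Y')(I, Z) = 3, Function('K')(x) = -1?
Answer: Rational(-416, 27) ≈ -15.407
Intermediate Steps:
u = 78 (u = Add(-2, 80) = 78)
o = Rational(26, 27) (o = Mul(78, Pow(Mul(-1, -81), -1)) = Mul(78, Pow(81, -1)) = Mul(78, Rational(1, 81)) = Rational(26, 27) ≈ 0.96296)
Function('y')(t) = Add(4, Mul(-1, t)) (Function('y')(t) = Mul(Add(-4, t), -1) = Add(4, Mul(-1, t)))
Mul(Add(-17, Function('y')(Function('B')(Function('Y')(1, -3)))), o) = Mul(Add(-17, Add(4, Mul(-1, 3))), Rational(26, 27)) = Mul(Add(-17, Add(4, -3)), Rational(26, 27)) = Mul(Add(-17, 1), Rational(26, 27)) = Mul(-16, Rational(26, 27)) = Rational(-416, 27)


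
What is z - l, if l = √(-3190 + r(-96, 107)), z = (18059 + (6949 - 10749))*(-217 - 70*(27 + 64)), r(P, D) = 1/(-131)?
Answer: -93924033 - I*√54743721/131 ≈ -9.3924e+7 - 56.48*I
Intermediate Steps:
r(P, D) = -1/131
z = -93924033 (z = (18059 - 3800)*(-217 - 70*91) = 14259*(-217 - 6370) = 14259*(-6587) = -93924033)
l = I*√54743721/131 (l = √(-3190 - 1/131) = √(-417891/131) = I*√54743721/131 ≈ 56.48*I)
z - l = -93924033 - I*√54743721/131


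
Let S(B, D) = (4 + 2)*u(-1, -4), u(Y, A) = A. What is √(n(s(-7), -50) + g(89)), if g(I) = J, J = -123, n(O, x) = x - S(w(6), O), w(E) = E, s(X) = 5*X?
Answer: I*√149 ≈ 12.207*I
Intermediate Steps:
S(B, D) = -24 (S(B, D) = (4 + 2)*(-4) = 6*(-4) = -24)
n(O, x) = 24 + x (n(O, x) = x - 1*(-24) = x + 24 = 24 + x)
g(I) = -123
√(n(s(-7), -50) + g(89)) = √((24 - 50) - 123) = √(-26 - 123) = √(-149) = I*√149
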